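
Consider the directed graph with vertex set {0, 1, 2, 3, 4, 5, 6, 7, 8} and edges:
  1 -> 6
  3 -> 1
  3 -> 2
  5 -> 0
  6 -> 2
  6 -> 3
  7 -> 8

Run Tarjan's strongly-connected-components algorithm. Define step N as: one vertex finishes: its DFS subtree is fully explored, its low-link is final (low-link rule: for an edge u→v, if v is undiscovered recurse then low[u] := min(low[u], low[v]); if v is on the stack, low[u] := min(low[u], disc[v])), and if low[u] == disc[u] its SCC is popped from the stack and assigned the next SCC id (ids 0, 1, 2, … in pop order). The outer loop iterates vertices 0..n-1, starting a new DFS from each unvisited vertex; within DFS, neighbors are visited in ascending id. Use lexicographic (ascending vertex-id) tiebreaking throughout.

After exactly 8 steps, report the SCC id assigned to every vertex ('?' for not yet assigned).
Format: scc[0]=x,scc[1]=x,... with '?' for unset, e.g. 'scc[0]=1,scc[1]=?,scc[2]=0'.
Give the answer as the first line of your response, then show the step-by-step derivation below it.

scc[0]=0,scc[1]=2,scc[2]=1,scc[3]=2,scc[4]=3,scc[5]=4,scc[6]=2,scc[7]=?,scc[8]=5

step 1: low=(low[0]=0,low[1]=?,low[2]=?,low[3]=?,low[4]=?,low[5]=?,low[6]=?,low[7]=?,low[8]=?); scc=(scc[0]=0,scc[1]=?,scc[2]=?,scc[3]=?,scc[4]=?,scc[5]=?,scc[6]=?,scc[7]=?,scc[8]=?)
step 2: low=(low[0]=0,low[1]=1,low[2]=3,low[3]=?,low[4]=?,low[5]=?,low[6]=2,low[7]=?,low[8]=?); scc=(scc[0]=0,scc[1]=?,scc[2]=1,scc[3]=?,scc[4]=?,scc[5]=?,scc[6]=?,scc[7]=?,scc[8]=?)
step 3: low=(low[0]=0,low[1]=1,low[2]=3,low[3]=1,low[4]=?,low[5]=?,low[6]=2,low[7]=?,low[8]=?); scc=(scc[0]=0,scc[1]=?,scc[2]=1,scc[3]=?,scc[4]=?,scc[5]=?,scc[6]=?,scc[7]=?,scc[8]=?)
step 4: low=(low[0]=0,low[1]=1,low[2]=3,low[3]=1,low[4]=?,low[5]=?,low[6]=1,low[7]=?,low[8]=?); scc=(scc[0]=0,scc[1]=?,scc[2]=1,scc[3]=?,scc[4]=?,scc[5]=?,scc[6]=?,scc[7]=?,scc[8]=?)
step 5: low=(low[0]=0,low[1]=1,low[2]=3,low[3]=1,low[4]=?,low[5]=?,low[6]=1,low[7]=?,low[8]=?); scc=(scc[0]=0,scc[1]=2,scc[2]=1,scc[3]=2,scc[4]=?,scc[5]=?,scc[6]=2,scc[7]=?,scc[8]=?)
step 6: low=(low[0]=0,low[1]=1,low[2]=3,low[3]=1,low[4]=5,low[5]=?,low[6]=1,low[7]=?,low[8]=?); scc=(scc[0]=0,scc[1]=2,scc[2]=1,scc[3]=2,scc[4]=3,scc[5]=?,scc[6]=2,scc[7]=?,scc[8]=?)
step 7: low=(low[0]=0,low[1]=1,low[2]=3,low[3]=1,low[4]=5,low[5]=6,low[6]=1,low[7]=?,low[8]=?); scc=(scc[0]=0,scc[1]=2,scc[2]=1,scc[3]=2,scc[4]=3,scc[5]=4,scc[6]=2,scc[7]=?,scc[8]=?)
step 8: low=(low[0]=0,low[1]=1,low[2]=3,low[3]=1,low[4]=5,low[5]=6,low[6]=1,low[7]=7,low[8]=8); scc=(scc[0]=0,scc[1]=2,scc[2]=1,scc[3]=2,scc[4]=3,scc[5]=4,scc[6]=2,scc[7]=?,scc[8]=5)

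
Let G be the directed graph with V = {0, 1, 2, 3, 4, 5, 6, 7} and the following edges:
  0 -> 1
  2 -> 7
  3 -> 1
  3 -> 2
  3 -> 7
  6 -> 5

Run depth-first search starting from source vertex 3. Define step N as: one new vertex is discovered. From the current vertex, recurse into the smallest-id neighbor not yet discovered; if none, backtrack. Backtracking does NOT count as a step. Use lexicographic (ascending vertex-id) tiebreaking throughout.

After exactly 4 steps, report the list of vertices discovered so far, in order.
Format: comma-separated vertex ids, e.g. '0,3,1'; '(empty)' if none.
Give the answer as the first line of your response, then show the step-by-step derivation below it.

3,1,2,7

step 1: discover 3; path=3; order=3
step 2: discover 1; path=3>1; order=3,1
step 3: discover 2; path=3>2; order=3,1,2
step 4: discover 7; path=3>2>7; order=3,1,2,7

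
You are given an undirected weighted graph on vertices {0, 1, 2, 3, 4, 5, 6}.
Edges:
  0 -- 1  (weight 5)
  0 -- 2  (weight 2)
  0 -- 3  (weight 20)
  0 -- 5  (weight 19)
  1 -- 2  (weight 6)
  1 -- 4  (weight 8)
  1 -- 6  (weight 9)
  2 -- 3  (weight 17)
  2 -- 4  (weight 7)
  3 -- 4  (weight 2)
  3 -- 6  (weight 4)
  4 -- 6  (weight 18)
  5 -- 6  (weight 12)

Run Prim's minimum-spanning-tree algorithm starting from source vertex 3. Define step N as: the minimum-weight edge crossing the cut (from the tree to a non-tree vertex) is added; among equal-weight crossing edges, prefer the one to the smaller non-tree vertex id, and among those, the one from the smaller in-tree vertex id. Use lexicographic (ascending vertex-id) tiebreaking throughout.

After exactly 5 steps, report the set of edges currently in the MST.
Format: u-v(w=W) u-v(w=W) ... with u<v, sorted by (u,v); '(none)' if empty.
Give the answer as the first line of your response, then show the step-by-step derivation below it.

0-1(w=5) 0-2(w=2) 2-4(w=7) 3-4(w=2) 3-6(w=4)

step 1: add edge 3-4 (w=2); MST = {3-4(w=2)}
step 2: add edge 3-6 (w=4); MST = {3-4(w=2) 3-6(w=4)}
step 3: add edge 2-4 (w=7); MST = {2-4(w=7) 3-4(w=2) 3-6(w=4)}
step 4: add edge 0-2 (w=2); MST = {0-2(w=2) 2-4(w=7) 3-4(w=2) 3-6(w=4)}
step 5: add edge 0-1 (w=5); MST = {0-1(w=5) 0-2(w=2) 2-4(w=7) 3-4(w=2) 3-6(w=4)}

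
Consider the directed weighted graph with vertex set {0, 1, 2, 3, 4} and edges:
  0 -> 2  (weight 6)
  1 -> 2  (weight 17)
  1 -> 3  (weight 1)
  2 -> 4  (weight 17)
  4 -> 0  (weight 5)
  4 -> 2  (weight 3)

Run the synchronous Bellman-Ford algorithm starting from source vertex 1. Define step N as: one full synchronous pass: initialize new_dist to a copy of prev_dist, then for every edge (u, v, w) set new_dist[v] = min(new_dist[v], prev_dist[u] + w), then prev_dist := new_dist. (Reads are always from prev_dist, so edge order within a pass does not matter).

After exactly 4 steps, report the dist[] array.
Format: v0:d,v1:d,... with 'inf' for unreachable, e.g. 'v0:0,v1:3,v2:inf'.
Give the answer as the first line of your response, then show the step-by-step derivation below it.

v0:39,v1:0,v2:17,v3:1,v4:34

step 1: dist = v0:inf,v1:0,v2:17,v3:1,v4:inf
step 2: dist = v0:inf,v1:0,v2:17,v3:1,v4:34
step 3: dist = v0:39,v1:0,v2:17,v3:1,v4:34
step 4: dist = v0:39,v1:0,v2:17,v3:1,v4:34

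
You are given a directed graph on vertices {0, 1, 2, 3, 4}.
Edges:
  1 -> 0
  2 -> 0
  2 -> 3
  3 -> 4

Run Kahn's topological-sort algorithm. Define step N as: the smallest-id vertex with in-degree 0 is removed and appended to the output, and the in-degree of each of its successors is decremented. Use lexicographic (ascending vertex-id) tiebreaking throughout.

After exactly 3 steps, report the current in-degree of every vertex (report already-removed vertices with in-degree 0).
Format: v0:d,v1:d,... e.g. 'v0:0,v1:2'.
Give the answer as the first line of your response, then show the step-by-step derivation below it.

v0:0,v1:0,v2:0,v3:0,v4:1

step 1: output 1; order=[1]; indeg=(1,0,0,1,1)
step 2: output 2; order=[1,2]; indeg=(0,0,0,0,1)
step 3: output 0; order=[1,2,0]; indeg=(0,0,0,0,1)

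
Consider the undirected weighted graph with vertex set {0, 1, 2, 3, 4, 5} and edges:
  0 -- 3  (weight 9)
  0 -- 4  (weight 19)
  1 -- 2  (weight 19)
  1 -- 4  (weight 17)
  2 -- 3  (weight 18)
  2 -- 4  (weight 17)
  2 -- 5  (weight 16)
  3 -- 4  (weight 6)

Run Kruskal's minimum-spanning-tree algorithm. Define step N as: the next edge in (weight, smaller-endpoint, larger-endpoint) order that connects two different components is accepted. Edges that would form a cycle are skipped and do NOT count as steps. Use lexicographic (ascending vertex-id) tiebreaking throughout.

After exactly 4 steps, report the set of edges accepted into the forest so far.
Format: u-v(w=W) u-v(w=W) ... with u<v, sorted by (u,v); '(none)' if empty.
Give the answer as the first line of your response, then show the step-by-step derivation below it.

0-3(w=9) 1-4(w=17) 2-5(w=16) 3-4(w=6)

step 1: add edge 3-4 (w=6); MST = {3-4(w=6)}
step 2: add edge 0-3 (w=9); MST = {0-3(w=9) 3-4(w=6)}
step 3: add edge 2-5 (w=16); MST = {0-3(w=9) 2-5(w=16) 3-4(w=6)}
step 4: add edge 1-4 (w=17); MST = {0-3(w=9) 1-4(w=17) 2-5(w=16) 3-4(w=6)}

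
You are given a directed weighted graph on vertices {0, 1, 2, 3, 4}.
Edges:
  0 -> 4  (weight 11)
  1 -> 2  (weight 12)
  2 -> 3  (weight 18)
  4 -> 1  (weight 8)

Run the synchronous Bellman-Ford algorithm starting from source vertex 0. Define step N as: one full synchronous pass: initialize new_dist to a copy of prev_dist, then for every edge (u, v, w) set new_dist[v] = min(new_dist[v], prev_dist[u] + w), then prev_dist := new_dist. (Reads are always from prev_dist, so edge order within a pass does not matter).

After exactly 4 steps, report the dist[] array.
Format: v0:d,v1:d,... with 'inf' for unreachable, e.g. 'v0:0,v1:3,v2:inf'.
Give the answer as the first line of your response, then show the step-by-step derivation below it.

v0:0,v1:19,v2:31,v3:49,v4:11

step 1: dist = v0:0,v1:inf,v2:inf,v3:inf,v4:11
step 2: dist = v0:0,v1:19,v2:inf,v3:inf,v4:11
step 3: dist = v0:0,v1:19,v2:31,v3:inf,v4:11
step 4: dist = v0:0,v1:19,v2:31,v3:49,v4:11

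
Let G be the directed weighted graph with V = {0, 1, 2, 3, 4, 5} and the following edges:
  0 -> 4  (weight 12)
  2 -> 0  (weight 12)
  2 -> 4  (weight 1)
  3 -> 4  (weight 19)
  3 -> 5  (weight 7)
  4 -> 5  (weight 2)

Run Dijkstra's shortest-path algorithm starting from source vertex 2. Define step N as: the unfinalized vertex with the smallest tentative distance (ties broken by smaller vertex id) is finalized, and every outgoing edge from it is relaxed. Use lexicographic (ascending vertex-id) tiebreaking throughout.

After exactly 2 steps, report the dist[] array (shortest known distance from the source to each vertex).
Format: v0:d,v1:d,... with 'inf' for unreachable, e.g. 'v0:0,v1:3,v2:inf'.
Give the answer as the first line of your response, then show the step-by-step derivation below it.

v0:12,v1:inf,v2:0,v3:inf,v4:1,v5:3

step 1: dist = v0:12,v1:inf,v2:0,v3:inf,v4:1,v5:inf
step 2: dist = v0:12,v1:inf,v2:0,v3:inf,v4:1,v5:3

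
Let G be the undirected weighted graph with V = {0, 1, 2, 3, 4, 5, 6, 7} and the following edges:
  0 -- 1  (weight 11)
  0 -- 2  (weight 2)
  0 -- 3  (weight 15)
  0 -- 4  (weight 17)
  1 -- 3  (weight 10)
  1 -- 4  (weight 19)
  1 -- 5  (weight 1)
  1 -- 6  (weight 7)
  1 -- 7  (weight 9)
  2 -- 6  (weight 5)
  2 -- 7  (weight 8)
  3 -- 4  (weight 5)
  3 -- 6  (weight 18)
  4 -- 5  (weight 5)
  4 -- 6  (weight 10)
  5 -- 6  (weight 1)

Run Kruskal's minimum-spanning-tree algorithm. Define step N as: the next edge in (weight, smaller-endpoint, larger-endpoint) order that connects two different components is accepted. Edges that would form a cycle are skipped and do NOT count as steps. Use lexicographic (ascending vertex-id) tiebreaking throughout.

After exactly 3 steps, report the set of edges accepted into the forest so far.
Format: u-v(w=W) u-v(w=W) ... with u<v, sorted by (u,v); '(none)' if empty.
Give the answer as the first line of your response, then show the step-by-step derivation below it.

0-2(w=2) 1-5(w=1) 5-6(w=1)

step 1: add edge 1-5 (w=1); MST = {1-5(w=1)}
step 2: add edge 5-6 (w=1); MST = {1-5(w=1) 5-6(w=1)}
step 3: add edge 0-2 (w=2); MST = {0-2(w=2) 1-5(w=1) 5-6(w=1)}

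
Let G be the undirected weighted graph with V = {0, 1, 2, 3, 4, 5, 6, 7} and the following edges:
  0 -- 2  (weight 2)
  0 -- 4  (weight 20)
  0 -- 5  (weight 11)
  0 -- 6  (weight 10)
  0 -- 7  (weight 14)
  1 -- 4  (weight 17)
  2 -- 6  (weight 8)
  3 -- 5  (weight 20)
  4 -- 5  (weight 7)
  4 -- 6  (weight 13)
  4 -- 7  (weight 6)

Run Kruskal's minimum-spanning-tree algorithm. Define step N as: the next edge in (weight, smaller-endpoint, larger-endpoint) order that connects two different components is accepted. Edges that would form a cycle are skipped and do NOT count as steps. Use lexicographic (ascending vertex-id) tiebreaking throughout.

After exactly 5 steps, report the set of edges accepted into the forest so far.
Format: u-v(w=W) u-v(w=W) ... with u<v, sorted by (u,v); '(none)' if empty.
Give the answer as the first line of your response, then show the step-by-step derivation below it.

0-2(w=2) 0-5(w=11) 2-6(w=8) 4-5(w=7) 4-7(w=6)

step 1: add edge 0-2 (w=2); MST = {0-2(w=2)}
step 2: add edge 4-7 (w=6); MST = {0-2(w=2) 4-7(w=6)}
step 3: add edge 4-5 (w=7); MST = {0-2(w=2) 4-5(w=7) 4-7(w=6)}
step 4: add edge 2-6 (w=8); MST = {0-2(w=2) 2-6(w=8) 4-5(w=7) 4-7(w=6)}
step 5: add edge 0-5 (w=11); MST = {0-2(w=2) 0-5(w=11) 2-6(w=8) 4-5(w=7) 4-7(w=6)}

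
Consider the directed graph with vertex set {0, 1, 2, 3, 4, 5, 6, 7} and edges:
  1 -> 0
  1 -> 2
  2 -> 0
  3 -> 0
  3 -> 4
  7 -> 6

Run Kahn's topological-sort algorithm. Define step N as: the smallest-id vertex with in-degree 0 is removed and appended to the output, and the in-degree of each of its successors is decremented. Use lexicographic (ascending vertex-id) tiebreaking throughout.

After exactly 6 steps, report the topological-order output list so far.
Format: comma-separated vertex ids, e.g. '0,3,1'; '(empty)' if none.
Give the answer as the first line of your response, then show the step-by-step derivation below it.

1,2,3,0,4,5

step 1: output 1; order=[1]; indeg=(2,0,0,0,1,0,1,0)
step 2: output 2; order=[1,2]; indeg=(1,0,0,0,1,0,1,0)
step 3: output 3; order=[1,2,3]; indeg=(0,0,0,0,0,0,1,0)
step 4: output 0; order=[1,2,3,0]; indeg=(0,0,0,0,0,0,1,0)
step 5: output 4; order=[1,2,3,0,4]; indeg=(0,0,0,0,0,0,1,0)
step 6: output 5; order=[1,2,3,0,4,5]; indeg=(0,0,0,0,0,0,1,0)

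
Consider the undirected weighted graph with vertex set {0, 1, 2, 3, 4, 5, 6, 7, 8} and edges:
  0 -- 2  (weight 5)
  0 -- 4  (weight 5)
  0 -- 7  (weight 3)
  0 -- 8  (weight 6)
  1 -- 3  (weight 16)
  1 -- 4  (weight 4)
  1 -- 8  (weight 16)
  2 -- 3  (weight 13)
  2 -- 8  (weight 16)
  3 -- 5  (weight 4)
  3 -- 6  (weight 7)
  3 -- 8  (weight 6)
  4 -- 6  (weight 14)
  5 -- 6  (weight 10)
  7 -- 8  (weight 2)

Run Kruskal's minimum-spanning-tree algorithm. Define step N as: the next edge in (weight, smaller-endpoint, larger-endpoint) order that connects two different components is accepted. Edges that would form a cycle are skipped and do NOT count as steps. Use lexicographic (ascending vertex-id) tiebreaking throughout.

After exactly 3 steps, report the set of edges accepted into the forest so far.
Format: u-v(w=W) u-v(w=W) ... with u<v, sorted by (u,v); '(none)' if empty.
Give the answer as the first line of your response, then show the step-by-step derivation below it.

0-7(w=3) 1-4(w=4) 7-8(w=2)

step 1: add edge 7-8 (w=2); MST = {7-8(w=2)}
step 2: add edge 0-7 (w=3); MST = {0-7(w=3) 7-8(w=2)}
step 3: add edge 1-4 (w=4); MST = {0-7(w=3) 1-4(w=4) 7-8(w=2)}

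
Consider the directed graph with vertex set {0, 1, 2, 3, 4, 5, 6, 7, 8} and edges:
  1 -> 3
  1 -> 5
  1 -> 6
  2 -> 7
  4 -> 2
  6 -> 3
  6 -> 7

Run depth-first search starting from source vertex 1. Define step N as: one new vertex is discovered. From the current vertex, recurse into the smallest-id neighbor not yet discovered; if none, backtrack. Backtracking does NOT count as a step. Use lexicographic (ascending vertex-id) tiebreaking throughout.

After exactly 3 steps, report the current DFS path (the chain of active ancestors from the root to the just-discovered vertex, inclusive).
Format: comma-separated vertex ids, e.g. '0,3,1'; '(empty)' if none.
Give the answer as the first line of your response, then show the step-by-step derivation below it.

1,5

step 1: discover 1; path=1; order=1
step 2: discover 3; path=1>3; order=1,3
step 3: discover 5; path=1>5; order=1,3,5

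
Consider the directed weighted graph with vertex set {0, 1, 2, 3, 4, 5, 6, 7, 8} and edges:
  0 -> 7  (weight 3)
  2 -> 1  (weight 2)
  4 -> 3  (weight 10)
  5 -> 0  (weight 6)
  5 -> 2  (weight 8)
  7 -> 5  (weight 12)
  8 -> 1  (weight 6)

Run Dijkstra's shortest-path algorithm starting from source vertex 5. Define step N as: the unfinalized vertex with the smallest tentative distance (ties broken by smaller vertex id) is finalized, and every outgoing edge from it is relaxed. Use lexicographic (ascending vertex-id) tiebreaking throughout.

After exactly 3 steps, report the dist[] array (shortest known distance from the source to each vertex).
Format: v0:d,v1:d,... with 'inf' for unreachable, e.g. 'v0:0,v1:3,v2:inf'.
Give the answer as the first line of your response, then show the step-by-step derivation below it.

v0:6,v1:10,v2:8,v3:inf,v4:inf,v5:0,v6:inf,v7:9,v8:inf

step 1: dist = v0:6,v1:inf,v2:8,v3:inf,v4:inf,v5:0,v6:inf,v7:inf,v8:inf
step 2: dist = v0:6,v1:inf,v2:8,v3:inf,v4:inf,v5:0,v6:inf,v7:9,v8:inf
step 3: dist = v0:6,v1:10,v2:8,v3:inf,v4:inf,v5:0,v6:inf,v7:9,v8:inf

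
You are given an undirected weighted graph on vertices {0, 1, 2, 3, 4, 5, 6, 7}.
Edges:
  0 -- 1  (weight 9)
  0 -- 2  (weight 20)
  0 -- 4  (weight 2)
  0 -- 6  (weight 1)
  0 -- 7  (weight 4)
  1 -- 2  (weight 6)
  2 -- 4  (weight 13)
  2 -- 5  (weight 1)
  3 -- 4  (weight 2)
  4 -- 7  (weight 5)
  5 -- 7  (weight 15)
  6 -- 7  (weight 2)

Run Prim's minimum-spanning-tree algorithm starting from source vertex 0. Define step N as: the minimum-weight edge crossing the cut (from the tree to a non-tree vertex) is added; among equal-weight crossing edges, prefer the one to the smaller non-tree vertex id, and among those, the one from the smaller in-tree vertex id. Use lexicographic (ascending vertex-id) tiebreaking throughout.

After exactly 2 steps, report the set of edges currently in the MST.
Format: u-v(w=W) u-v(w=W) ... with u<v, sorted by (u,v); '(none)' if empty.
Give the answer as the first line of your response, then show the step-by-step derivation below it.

0-4(w=2) 0-6(w=1)

step 1: add edge 0-6 (w=1); MST = {0-6(w=1)}
step 2: add edge 0-4 (w=2); MST = {0-4(w=2) 0-6(w=1)}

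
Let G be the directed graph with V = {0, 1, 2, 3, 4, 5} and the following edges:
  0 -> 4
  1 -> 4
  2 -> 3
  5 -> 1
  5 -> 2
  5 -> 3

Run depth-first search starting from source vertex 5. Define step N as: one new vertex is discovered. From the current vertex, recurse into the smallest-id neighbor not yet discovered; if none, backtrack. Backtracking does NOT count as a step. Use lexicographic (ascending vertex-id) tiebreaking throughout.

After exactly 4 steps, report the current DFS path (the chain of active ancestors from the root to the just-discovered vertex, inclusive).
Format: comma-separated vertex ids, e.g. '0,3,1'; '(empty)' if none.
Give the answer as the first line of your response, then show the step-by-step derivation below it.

5,2

step 1: discover 5; path=5; order=5
step 2: discover 1; path=5>1; order=5,1
step 3: discover 4; path=5>1>4; order=5,1,4
step 4: discover 2; path=5>2; order=5,1,4,2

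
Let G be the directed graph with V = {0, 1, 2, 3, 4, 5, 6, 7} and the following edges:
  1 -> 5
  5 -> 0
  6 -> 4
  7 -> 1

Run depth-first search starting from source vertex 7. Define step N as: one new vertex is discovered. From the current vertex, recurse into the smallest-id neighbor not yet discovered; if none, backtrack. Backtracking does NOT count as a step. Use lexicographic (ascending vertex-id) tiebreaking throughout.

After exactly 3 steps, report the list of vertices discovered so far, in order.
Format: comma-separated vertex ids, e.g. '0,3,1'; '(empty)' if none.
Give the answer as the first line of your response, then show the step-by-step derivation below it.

7,1,5

step 1: discover 7; path=7; order=7
step 2: discover 1; path=7>1; order=7,1
step 3: discover 5; path=7>1>5; order=7,1,5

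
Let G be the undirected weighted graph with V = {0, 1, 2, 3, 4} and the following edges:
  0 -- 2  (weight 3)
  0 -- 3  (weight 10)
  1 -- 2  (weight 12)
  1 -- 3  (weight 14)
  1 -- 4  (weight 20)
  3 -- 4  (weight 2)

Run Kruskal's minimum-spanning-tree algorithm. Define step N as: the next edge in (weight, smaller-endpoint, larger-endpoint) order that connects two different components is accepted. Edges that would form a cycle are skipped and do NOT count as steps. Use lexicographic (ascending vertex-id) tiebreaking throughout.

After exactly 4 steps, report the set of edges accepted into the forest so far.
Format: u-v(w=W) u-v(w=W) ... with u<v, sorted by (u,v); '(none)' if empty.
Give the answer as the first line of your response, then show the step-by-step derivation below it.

0-2(w=3) 0-3(w=10) 1-2(w=12) 3-4(w=2)

step 1: add edge 3-4 (w=2); MST = {3-4(w=2)}
step 2: add edge 0-2 (w=3); MST = {0-2(w=3) 3-4(w=2)}
step 3: add edge 0-3 (w=10); MST = {0-2(w=3) 0-3(w=10) 3-4(w=2)}
step 4: add edge 1-2 (w=12); MST = {0-2(w=3) 0-3(w=10) 1-2(w=12) 3-4(w=2)}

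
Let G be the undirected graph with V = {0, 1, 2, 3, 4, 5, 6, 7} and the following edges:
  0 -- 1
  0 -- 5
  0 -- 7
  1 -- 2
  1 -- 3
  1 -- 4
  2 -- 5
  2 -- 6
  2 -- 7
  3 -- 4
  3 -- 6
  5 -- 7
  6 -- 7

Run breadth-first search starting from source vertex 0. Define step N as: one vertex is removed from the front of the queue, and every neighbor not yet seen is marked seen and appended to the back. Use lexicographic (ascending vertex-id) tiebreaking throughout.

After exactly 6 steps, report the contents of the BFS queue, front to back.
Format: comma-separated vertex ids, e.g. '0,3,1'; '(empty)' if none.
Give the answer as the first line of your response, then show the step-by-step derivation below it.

4,6

step 1: dequeue 0; queue=[1,5,7]; order=0
step 2: dequeue 1; queue=[5,7,2,3,4]; order=0,1
step 3: dequeue 5; queue=[7,2,3,4]; order=0,1,5
step 4: dequeue 7; queue=[2,3,4,6]; order=0,1,5,7
step 5: dequeue 2; queue=[3,4,6]; order=0,1,5,7,2
step 6: dequeue 3; queue=[4,6]; order=0,1,5,7,2,3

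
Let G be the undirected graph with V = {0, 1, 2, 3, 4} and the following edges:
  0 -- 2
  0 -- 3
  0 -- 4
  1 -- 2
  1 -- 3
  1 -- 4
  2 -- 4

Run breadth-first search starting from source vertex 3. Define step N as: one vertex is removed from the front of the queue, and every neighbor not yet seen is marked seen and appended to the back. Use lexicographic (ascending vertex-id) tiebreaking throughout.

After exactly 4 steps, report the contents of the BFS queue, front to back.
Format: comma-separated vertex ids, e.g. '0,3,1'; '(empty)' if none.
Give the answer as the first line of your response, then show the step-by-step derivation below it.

4

step 1: dequeue 3; queue=[0,1]; order=3
step 2: dequeue 0; queue=[1,2,4]; order=3,0
step 3: dequeue 1; queue=[2,4]; order=3,0,1
step 4: dequeue 2; queue=[4]; order=3,0,1,2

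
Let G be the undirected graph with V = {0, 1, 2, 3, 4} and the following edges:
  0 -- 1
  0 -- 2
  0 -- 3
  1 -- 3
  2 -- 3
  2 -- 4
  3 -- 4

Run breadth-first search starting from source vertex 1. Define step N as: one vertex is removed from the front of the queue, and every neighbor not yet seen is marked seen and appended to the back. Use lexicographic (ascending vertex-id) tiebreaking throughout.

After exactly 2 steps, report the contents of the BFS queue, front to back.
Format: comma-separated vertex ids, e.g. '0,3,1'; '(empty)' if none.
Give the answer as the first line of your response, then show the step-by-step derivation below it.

3,2

step 1: dequeue 1; queue=[0,3]; order=1
step 2: dequeue 0; queue=[3,2]; order=1,0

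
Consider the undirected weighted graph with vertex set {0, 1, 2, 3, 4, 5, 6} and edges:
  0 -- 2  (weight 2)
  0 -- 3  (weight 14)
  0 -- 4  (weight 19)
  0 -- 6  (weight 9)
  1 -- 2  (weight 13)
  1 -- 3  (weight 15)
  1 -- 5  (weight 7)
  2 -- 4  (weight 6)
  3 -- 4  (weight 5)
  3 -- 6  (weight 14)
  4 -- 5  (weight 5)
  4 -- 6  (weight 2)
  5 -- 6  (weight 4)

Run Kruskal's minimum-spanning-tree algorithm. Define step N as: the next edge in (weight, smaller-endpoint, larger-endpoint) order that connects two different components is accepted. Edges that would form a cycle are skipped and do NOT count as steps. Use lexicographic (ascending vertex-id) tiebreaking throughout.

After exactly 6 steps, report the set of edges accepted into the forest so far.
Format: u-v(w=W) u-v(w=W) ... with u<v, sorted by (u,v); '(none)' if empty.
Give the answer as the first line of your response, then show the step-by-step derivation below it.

0-2(w=2) 1-5(w=7) 2-4(w=6) 3-4(w=5) 4-6(w=2) 5-6(w=4)

step 1: add edge 0-2 (w=2); MST = {0-2(w=2)}
step 2: add edge 4-6 (w=2); MST = {0-2(w=2) 4-6(w=2)}
step 3: add edge 5-6 (w=4); MST = {0-2(w=2) 4-6(w=2) 5-6(w=4)}
step 4: add edge 3-4 (w=5); MST = {0-2(w=2) 3-4(w=5) 4-6(w=2) 5-6(w=4)}
step 5: add edge 2-4 (w=6); MST = {0-2(w=2) 2-4(w=6) 3-4(w=5) 4-6(w=2) 5-6(w=4)}
step 6: add edge 1-5 (w=7); MST = {0-2(w=2) 1-5(w=7) 2-4(w=6) 3-4(w=5) 4-6(w=2) 5-6(w=4)}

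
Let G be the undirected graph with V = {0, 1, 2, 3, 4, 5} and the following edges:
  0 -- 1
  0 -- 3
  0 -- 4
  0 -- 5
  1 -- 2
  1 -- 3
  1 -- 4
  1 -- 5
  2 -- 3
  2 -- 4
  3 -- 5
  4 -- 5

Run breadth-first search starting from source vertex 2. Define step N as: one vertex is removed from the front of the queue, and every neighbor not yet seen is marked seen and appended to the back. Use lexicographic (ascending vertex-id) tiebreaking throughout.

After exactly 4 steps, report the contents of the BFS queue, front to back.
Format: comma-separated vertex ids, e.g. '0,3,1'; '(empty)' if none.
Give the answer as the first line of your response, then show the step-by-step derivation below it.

0,5

step 1: dequeue 2; queue=[1,3,4]; order=2
step 2: dequeue 1; queue=[3,4,0,5]; order=2,1
step 3: dequeue 3; queue=[4,0,5]; order=2,1,3
step 4: dequeue 4; queue=[0,5]; order=2,1,3,4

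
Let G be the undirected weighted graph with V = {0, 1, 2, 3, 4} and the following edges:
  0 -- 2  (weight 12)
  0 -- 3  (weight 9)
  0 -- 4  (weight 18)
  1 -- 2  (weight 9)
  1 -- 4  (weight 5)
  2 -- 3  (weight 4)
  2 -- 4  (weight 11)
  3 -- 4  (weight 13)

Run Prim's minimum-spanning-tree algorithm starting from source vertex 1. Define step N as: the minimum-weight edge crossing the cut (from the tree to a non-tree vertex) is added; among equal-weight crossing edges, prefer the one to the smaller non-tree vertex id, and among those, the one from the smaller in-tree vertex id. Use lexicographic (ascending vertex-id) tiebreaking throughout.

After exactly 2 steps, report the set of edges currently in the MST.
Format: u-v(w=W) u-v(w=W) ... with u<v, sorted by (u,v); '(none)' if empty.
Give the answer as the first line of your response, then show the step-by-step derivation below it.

1-2(w=9) 1-4(w=5)

step 1: add edge 1-4 (w=5); MST = {1-4(w=5)}
step 2: add edge 1-2 (w=9); MST = {1-2(w=9) 1-4(w=5)}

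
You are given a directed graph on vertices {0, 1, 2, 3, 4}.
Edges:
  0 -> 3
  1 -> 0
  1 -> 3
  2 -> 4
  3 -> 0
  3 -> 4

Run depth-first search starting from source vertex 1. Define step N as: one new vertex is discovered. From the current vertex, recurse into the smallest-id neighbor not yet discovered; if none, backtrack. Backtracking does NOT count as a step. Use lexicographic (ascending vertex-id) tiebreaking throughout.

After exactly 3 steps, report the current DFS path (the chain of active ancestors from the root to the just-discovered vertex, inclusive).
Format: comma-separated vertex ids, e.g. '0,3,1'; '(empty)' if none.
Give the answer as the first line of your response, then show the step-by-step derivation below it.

1,0,3

step 1: discover 1; path=1; order=1
step 2: discover 0; path=1>0; order=1,0
step 3: discover 3; path=1>0>3; order=1,0,3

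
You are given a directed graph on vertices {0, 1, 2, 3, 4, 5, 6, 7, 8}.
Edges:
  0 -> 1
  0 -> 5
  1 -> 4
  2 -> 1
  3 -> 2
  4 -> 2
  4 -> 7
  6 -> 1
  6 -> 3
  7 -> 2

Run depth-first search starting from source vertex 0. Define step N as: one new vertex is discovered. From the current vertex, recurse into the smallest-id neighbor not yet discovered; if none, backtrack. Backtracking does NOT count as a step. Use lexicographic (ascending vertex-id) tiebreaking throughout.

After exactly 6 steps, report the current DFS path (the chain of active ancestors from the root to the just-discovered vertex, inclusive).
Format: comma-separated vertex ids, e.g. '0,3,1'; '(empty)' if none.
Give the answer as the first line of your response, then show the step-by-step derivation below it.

0,5

step 1: discover 0; path=0; order=0
step 2: discover 1; path=0>1; order=0,1
step 3: discover 4; path=0>1>4; order=0,1,4
step 4: discover 2; path=0>1>4>2; order=0,1,4,2
step 5: discover 7; path=0>1>4>7; order=0,1,4,2,7
step 6: discover 5; path=0>5; order=0,1,4,2,7,5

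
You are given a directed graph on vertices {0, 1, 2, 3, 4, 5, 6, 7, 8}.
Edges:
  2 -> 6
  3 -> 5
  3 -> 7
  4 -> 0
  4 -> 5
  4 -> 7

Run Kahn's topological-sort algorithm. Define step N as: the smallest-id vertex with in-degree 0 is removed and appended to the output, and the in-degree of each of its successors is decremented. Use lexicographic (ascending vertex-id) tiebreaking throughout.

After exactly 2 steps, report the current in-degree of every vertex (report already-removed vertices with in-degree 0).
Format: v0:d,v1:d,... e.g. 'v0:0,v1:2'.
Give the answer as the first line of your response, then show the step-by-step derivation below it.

v0:1,v1:0,v2:0,v3:0,v4:0,v5:2,v6:0,v7:2,v8:0

step 1: output 1; order=[1]; indeg=(1,0,0,0,0,2,1,2,0)
step 2: output 2; order=[1,2]; indeg=(1,0,0,0,0,2,0,2,0)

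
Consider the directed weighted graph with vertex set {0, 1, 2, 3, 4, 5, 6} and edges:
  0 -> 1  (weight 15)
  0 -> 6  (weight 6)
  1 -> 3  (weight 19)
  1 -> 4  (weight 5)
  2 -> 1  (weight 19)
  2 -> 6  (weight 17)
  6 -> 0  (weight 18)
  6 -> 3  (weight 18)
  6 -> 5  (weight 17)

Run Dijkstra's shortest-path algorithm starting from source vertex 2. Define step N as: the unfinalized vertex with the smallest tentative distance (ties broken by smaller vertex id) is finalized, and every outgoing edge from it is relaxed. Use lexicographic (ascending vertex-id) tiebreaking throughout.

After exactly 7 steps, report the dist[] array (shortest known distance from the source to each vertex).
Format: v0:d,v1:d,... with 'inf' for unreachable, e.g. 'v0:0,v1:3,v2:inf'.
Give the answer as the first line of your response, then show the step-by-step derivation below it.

v0:35,v1:19,v2:0,v3:35,v4:24,v5:34,v6:17

step 1: dist = v0:inf,v1:19,v2:0,v3:inf,v4:inf,v5:inf,v6:17
step 2: dist = v0:35,v1:19,v2:0,v3:35,v4:inf,v5:34,v6:17
step 3: dist = v0:35,v1:19,v2:0,v3:35,v4:24,v5:34,v6:17
step 4: dist = v0:35,v1:19,v2:0,v3:35,v4:24,v5:34,v6:17
step 5: dist = v0:35,v1:19,v2:0,v3:35,v4:24,v5:34,v6:17
step 6: dist = v0:35,v1:19,v2:0,v3:35,v4:24,v5:34,v6:17
step 7: dist = v0:35,v1:19,v2:0,v3:35,v4:24,v5:34,v6:17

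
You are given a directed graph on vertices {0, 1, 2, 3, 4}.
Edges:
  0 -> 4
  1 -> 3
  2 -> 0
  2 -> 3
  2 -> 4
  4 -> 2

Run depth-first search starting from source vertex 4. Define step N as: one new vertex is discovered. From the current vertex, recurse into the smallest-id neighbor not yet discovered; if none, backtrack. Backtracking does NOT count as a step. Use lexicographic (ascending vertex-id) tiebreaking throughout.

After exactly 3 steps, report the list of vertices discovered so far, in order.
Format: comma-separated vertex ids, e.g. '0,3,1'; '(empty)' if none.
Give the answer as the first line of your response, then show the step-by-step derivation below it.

4,2,0

step 1: discover 4; path=4; order=4
step 2: discover 2; path=4>2; order=4,2
step 3: discover 0; path=4>2>0; order=4,2,0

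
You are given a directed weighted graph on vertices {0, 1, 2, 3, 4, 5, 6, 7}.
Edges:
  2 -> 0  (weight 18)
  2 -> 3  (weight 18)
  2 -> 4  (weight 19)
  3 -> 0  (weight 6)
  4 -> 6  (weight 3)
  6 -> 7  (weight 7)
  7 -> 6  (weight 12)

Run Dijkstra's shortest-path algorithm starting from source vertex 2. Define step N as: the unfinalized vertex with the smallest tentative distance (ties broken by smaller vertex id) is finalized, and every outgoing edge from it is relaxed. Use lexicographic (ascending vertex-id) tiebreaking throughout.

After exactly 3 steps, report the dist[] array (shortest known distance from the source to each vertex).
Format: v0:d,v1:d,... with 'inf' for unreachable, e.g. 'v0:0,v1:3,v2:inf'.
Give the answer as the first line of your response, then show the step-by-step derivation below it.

v0:18,v1:inf,v2:0,v3:18,v4:19,v5:inf,v6:inf,v7:inf

step 1: dist = v0:18,v1:inf,v2:0,v3:18,v4:19,v5:inf,v6:inf,v7:inf
step 2: dist = v0:18,v1:inf,v2:0,v3:18,v4:19,v5:inf,v6:inf,v7:inf
step 3: dist = v0:18,v1:inf,v2:0,v3:18,v4:19,v5:inf,v6:inf,v7:inf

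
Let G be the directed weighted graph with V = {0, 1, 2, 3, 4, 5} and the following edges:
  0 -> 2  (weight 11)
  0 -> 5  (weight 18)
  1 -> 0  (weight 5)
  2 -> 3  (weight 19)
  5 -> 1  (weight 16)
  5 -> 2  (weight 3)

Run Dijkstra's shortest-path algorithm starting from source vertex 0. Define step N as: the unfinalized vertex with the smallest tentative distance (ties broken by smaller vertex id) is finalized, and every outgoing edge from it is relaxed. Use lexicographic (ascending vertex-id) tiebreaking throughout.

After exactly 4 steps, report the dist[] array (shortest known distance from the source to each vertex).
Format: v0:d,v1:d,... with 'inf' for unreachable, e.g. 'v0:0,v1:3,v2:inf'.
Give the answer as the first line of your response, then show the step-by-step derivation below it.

v0:0,v1:34,v2:11,v3:30,v4:inf,v5:18

step 1: dist = v0:0,v1:inf,v2:11,v3:inf,v4:inf,v5:18
step 2: dist = v0:0,v1:inf,v2:11,v3:30,v4:inf,v5:18
step 3: dist = v0:0,v1:34,v2:11,v3:30,v4:inf,v5:18
step 4: dist = v0:0,v1:34,v2:11,v3:30,v4:inf,v5:18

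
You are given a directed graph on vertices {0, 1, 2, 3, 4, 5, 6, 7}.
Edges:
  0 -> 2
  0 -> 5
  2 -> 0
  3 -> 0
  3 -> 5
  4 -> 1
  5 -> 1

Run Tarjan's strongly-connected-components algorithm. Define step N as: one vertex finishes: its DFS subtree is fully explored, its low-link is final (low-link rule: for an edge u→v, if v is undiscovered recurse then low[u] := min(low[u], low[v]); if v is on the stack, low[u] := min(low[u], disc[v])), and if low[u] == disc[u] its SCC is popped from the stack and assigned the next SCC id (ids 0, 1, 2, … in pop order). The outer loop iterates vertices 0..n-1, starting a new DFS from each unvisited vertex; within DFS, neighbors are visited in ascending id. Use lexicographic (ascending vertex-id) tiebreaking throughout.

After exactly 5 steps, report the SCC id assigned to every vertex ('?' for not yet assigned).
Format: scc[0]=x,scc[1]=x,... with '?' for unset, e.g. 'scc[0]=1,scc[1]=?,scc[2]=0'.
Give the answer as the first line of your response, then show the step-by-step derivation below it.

scc[0]=2,scc[1]=0,scc[2]=2,scc[3]=3,scc[4]=?,scc[5]=1,scc[6]=?,scc[7]=?

step 1: low=(low[0]=0,low[1]=?,low[2]=0,low[3]=?,low[4]=?,low[5]=?,low[6]=?,low[7]=?); scc=(scc[0]=?,scc[1]=?,scc[2]=?,scc[3]=?,scc[4]=?,scc[5]=?,scc[6]=?,scc[7]=?)
step 2: low=(low[0]=0,low[1]=3,low[2]=0,low[3]=?,low[4]=?,low[5]=2,low[6]=?,low[7]=?); scc=(scc[0]=?,scc[1]=0,scc[2]=?,scc[3]=?,scc[4]=?,scc[5]=?,scc[6]=?,scc[7]=?)
step 3: low=(low[0]=0,low[1]=3,low[2]=0,low[3]=?,low[4]=?,low[5]=2,low[6]=?,low[7]=?); scc=(scc[0]=?,scc[1]=0,scc[2]=?,scc[3]=?,scc[4]=?,scc[5]=1,scc[6]=?,scc[7]=?)
step 4: low=(low[0]=0,low[1]=3,low[2]=0,low[3]=?,low[4]=?,low[5]=2,low[6]=?,low[7]=?); scc=(scc[0]=2,scc[1]=0,scc[2]=2,scc[3]=?,scc[4]=?,scc[5]=1,scc[6]=?,scc[7]=?)
step 5: low=(low[0]=0,low[1]=3,low[2]=0,low[3]=4,low[4]=?,low[5]=2,low[6]=?,low[7]=?); scc=(scc[0]=2,scc[1]=0,scc[2]=2,scc[3]=3,scc[4]=?,scc[5]=1,scc[6]=?,scc[7]=?)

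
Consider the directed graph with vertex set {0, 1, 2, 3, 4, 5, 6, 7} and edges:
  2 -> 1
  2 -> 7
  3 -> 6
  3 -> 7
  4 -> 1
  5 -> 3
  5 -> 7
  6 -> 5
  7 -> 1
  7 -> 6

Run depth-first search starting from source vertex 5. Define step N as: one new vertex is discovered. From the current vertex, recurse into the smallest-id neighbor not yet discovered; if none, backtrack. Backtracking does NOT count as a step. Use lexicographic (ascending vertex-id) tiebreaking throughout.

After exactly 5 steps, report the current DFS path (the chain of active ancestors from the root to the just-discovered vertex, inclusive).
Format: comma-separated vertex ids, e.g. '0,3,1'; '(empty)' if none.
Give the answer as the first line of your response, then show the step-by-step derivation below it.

5,3,7,1

step 1: discover 5; path=5; order=5
step 2: discover 3; path=5>3; order=5,3
step 3: discover 6; path=5>3>6; order=5,3,6
step 4: discover 7; path=5>3>7; order=5,3,6,7
step 5: discover 1; path=5>3>7>1; order=5,3,6,7,1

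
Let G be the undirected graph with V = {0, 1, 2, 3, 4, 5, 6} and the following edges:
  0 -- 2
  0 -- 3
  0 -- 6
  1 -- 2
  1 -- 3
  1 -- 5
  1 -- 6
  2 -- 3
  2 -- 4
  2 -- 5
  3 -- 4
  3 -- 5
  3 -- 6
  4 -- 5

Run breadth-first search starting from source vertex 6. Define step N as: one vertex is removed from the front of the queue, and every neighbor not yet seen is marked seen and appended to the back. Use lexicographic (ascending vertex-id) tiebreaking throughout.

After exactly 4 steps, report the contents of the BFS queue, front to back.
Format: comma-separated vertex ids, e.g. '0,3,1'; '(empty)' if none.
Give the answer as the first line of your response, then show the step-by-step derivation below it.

2,5,4

step 1: dequeue 6; queue=[0,1,3]; order=6
step 2: dequeue 0; queue=[1,3,2]; order=6,0
step 3: dequeue 1; queue=[3,2,5]; order=6,0,1
step 4: dequeue 3; queue=[2,5,4]; order=6,0,1,3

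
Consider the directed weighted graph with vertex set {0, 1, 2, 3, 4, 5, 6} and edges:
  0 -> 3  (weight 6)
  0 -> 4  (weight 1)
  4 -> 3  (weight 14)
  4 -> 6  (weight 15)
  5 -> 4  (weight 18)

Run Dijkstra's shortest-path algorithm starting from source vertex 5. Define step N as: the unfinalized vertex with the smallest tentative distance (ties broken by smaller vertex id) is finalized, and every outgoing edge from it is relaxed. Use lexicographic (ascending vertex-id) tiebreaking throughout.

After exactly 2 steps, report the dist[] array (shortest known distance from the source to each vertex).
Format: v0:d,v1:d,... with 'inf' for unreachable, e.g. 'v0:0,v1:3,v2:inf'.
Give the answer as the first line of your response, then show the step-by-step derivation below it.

v0:inf,v1:inf,v2:inf,v3:32,v4:18,v5:0,v6:33

step 1: dist = v0:inf,v1:inf,v2:inf,v3:inf,v4:18,v5:0,v6:inf
step 2: dist = v0:inf,v1:inf,v2:inf,v3:32,v4:18,v5:0,v6:33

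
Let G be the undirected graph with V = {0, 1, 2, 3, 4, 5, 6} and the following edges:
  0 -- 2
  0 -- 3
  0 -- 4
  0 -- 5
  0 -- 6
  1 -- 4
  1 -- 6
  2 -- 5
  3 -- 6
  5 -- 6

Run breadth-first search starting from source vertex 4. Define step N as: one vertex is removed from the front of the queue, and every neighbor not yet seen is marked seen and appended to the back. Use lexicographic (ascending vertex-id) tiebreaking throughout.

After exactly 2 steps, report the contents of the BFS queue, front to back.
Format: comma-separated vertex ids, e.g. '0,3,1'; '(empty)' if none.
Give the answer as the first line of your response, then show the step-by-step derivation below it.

1,2,3,5,6

step 1: dequeue 4; queue=[0,1]; order=4
step 2: dequeue 0; queue=[1,2,3,5,6]; order=4,0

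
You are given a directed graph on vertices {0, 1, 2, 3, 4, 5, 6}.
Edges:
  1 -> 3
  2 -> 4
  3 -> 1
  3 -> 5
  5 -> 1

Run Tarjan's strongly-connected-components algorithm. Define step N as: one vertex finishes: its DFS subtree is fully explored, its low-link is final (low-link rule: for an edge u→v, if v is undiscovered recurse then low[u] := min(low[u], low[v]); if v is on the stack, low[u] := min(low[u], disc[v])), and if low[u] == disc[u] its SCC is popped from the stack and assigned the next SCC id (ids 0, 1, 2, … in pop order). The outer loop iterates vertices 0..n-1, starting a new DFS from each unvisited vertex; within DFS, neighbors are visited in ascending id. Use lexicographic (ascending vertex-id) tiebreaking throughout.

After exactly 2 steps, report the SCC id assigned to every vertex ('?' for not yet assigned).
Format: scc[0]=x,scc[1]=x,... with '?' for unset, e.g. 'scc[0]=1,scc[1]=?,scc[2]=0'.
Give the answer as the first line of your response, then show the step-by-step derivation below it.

scc[0]=0,scc[1]=?,scc[2]=?,scc[3]=?,scc[4]=?,scc[5]=?,scc[6]=?

step 1: low=(low[0]=0,low[1]=?,low[2]=?,low[3]=?,low[4]=?,low[5]=?,low[6]=?); scc=(scc[0]=0,scc[1]=?,scc[2]=?,scc[3]=?,scc[4]=?,scc[5]=?,scc[6]=?)
step 2: low=(low[0]=0,low[1]=1,low[2]=?,low[3]=1,low[4]=?,low[5]=1,low[6]=?); scc=(scc[0]=0,scc[1]=?,scc[2]=?,scc[3]=?,scc[4]=?,scc[5]=?,scc[6]=?)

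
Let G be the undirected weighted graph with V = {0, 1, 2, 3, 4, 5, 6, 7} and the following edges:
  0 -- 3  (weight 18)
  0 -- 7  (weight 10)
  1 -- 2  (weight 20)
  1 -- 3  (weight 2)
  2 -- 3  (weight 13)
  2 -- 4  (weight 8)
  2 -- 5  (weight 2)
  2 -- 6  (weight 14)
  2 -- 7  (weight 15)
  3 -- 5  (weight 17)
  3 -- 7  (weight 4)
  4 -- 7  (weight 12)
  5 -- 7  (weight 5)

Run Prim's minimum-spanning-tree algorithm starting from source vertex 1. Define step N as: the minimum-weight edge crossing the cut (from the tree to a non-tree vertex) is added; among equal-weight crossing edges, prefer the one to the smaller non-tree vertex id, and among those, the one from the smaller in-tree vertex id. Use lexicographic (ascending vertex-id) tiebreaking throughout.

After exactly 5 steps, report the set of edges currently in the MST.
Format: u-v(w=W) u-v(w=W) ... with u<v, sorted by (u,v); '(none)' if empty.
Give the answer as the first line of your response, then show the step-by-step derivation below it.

1-3(w=2) 2-4(w=8) 2-5(w=2) 3-7(w=4) 5-7(w=5)

step 1: add edge 1-3 (w=2); MST = {1-3(w=2)}
step 2: add edge 3-7 (w=4); MST = {1-3(w=2) 3-7(w=4)}
step 3: add edge 5-7 (w=5); MST = {1-3(w=2) 3-7(w=4) 5-7(w=5)}
step 4: add edge 2-5 (w=2); MST = {1-3(w=2) 2-5(w=2) 3-7(w=4) 5-7(w=5)}
step 5: add edge 2-4 (w=8); MST = {1-3(w=2) 2-4(w=8) 2-5(w=2) 3-7(w=4) 5-7(w=5)}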